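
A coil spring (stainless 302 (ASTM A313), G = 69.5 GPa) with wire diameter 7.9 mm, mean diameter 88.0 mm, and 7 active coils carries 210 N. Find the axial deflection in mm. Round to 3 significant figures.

k = Gd⁴/(8D³N_a) = (69.5×10³)(7.9⁴)/(8·88.0³·7) = 7.0934 N/mm
δ = F/k = 210 / 7.0934 = 29.605 mm

29.6 mm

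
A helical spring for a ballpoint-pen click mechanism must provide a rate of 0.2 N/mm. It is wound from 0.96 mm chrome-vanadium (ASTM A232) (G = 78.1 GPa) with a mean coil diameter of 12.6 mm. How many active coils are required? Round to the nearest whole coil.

N_a = Gd⁴/(8D³k) = (78.1×10³ × 0.96⁴)/(8 × 12.6³ × 0.2)
    = 66334 / 3200.6 = 20.73 → 21 coils

21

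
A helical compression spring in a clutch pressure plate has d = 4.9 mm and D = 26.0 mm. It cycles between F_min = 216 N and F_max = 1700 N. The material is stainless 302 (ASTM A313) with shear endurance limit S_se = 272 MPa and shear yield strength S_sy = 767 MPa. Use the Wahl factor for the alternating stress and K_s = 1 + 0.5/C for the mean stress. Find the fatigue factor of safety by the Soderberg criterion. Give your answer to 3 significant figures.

0.364

C = D/d = 26.0/4.9 = 5.3061; K_W = (4C−1)/(4C−4)+0.615/C = 1.2901; K_s = 1+0.5/C = 1.0942
F_a = (F_max−F_min)/2 = 742 N; F_m = (F_max+F_min)/2 = 958 N
τ_a = K_W·8F_aD/(πd³) = 1.2901 × 417.57 = 538.7 MPa
τ_m = K_s·8F_mD/(πd³) = 1.0942 × 539.13 = 589.93 MPa
Soderberg: 1/n_f = τ_a/S_se + τ_m/S_sy = 538.7/272 + 589.93/767 = 1.98050 + 0.76914 = 2.7496
n_f = 1/2.7496 = 0.3637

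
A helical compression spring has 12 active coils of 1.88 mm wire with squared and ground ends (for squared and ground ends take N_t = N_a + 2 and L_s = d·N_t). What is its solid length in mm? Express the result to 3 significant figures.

26.3 mm

squared and ground ends: N_t = N_a + 2 = 12 + 2 = 14
L_s = d·N_t = 1.88 × 14 = 26.32 mm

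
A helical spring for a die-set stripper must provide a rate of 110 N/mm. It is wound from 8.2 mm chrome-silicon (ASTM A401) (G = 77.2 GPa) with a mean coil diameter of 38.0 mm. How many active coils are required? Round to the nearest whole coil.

7

N_a = Gd⁴/(8D³k) = (77.2×10³ × 8.2⁴)/(8 × 38.0³ × 110)
    = 3.49038e+08 / 4.82874e+07 = 7.228 → 7 coils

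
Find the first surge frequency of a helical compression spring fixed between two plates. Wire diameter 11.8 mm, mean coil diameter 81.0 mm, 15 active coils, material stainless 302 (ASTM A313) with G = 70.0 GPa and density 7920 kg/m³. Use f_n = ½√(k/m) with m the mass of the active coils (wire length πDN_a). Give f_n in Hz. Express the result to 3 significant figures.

k = Gd⁴/(8D³N_a) = (70.0×10³)(11.8⁴)/(8·81.0³·15) = 21.281 N/mm = 21281 N/m
Wire length L = πDN_a = π·81.0·15 = 3817 mm
m = ρ·(πd²/4)·L = 7920 × 109.36×10⁻⁶ m² × 3.817 m = 3.306 kg
f_n = ½√(k/m) = 0.5·√(21281/3.306) = 0.5·√(6437) = 40.116 Hz

40.1 Hz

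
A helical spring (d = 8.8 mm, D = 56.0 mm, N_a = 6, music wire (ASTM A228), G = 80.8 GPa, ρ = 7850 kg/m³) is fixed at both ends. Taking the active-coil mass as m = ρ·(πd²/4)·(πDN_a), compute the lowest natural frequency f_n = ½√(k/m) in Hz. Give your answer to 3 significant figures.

169 Hz

k = Gd⁴/(8D³N_a) = (80.8×10³)(8.8⁴)/(8·56.0³·6) = 57.483 N/mm = 57483 N/m
Wire length L = πDN_a = π·56.0·6 = 1055.6 mm
m = ρ·(πd²/4)·L = 7850 × 60.821×10⁻⁶ m² × 1.0556 m = 0.50398 kg
f_n = ½√(k/m) = 0.5·√(57483/0.50398) = 0.5·√(1.1406e+05) = 168.86 Hz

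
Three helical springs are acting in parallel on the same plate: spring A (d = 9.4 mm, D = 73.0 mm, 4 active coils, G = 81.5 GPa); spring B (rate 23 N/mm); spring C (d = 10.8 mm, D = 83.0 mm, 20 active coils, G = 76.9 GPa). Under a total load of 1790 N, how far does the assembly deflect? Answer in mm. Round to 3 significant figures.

20.9 mm

k_A = Gd⁴/(8D³N_a) = (81.5×10³)(9.4⁴)/(8·73.0³·4) = 51.115 N/mm
k_C = Gd⁴/(8D³N_a) = (76.9×10³)(10.8⁴)/(8·83.0³·20) = 11.436 N/mm
Parallel: k_eq = 51.115 + 23 + 11.436 = 85.551 N/mm
δ = F/k_eq = 1790/85.551 = 20.923 mm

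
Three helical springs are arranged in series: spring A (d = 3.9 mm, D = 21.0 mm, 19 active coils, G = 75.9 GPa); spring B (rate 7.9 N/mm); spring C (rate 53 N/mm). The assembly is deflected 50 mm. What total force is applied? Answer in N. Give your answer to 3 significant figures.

222 N

k_A = Gd⁴/(8D³N_a) = (75.9×10³)(3.9⁴)/(8·21.0³·19) = 12.474 N/mm
Series: 1/k_eq = 1/12.474 + 1/7.9 + 1/53 = 0.22562; k_eq = 4.4323 N/mm
F = k_eq·δ = 4.4323·50 = 221.61 N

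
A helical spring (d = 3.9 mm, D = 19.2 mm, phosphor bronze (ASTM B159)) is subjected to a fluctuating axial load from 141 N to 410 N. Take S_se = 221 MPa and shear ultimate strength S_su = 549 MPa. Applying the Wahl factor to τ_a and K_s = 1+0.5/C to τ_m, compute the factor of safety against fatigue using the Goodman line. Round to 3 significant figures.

0.896

C = D/d = 19.2/3.9 = 4.9231; K_W = (4C−1)/(4C−4)+0.615/C = 1.3161; K_s = 1+0.5/C = 1.1016
F_a = (F_max−F_min)/2 = 134.5 N; F_m = (F_max+F_min)/2 = 275.5 N
τ_a = K_W·8F_aD/(πd³) = 1.3161 × 110.86 = 145.9 MPa
τ_m = K_s·8F_mD/(πd³) = 1.1016 × 227.07 = 250.14 MPa
Goodman: 1/n_f = τ_a/S_se + τ_m/S_su = 145.9/221 + 250.14/549 = 0.66019 + 0.45562 = 1.1158
n_f = 1/1.1158 = 0.8962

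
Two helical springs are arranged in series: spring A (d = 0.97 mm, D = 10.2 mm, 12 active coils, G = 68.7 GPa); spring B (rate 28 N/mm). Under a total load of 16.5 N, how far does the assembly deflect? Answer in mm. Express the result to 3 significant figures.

28.2 mm

k_A = Gd⁴/(8D³N_a) = (68.7×10³)(0.97⁴)/(8·10.2³·12) = 0.597 N/mm
Series: 1/k_eq = 1/0.597 + 1/28 = 1.7108; k_eq = 0.58453 N/mm
δ = F/k_eq = 16.5/0.58453 = 28.228 mm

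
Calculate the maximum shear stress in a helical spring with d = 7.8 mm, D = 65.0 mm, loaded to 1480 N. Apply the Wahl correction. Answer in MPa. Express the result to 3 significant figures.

607 MPa

Spring index C = D/d = 65.0/7.8 = 8.3333
K_W = (4C−1)/(4C−4) + 0.615/C = 32.333/29.333 + 0.0738 = 1.1761
τ₀ = 8FD/(πd³) = 8·1480·65.0/(π·7.8³) = 769600/1490.8 = 516.22 MPa
τ_max = K·τ₀ = 1.1761 × 516.22 = 607.11 MPa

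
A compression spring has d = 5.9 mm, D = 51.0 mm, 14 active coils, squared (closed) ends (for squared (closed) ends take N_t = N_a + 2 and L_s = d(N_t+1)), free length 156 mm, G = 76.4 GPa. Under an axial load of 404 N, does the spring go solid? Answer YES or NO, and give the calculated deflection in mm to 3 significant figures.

k = Gd⁴/(8D³N_a) = (76.4×10³)(5.9⁴)/(8·51.0³·14) = 6.2312 N/mm
N_t = 16; L_s = 5.9·17 = 100.3 mm; δ_solid = L₀ − L_s = 156 − 100.3 = 55.7 mm
δ = F/k = 404/6.2312 = 64.835 mm
δ ≥ δ_solid → spring goes solid

YES, δ = 64.8 mm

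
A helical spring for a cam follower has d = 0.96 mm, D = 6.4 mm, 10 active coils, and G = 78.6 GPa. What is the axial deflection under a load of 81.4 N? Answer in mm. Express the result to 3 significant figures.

25.6 mm

k = Gd⁴/(8D³N_a) = (78.6×10³)(0.96⁴)/(8·6.4³·10) = 3.1833 N/mm
δ = F/k = 81.4 / 3.1833 = 25.571 mm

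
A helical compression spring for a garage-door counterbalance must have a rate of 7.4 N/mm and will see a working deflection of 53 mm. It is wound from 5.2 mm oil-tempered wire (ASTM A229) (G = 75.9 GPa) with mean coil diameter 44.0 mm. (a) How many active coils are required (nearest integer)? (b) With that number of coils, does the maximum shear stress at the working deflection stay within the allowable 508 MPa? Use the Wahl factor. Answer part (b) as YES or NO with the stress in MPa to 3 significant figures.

N_a = Gd⁴/(8D³k) = (75.9×10³)(5.2⁴)/(8·44.0³·7.4) = 11 → N_a = 11
Actual rate k = Gd⁴/(8D³·11) = 7.4031 N/mm
Working load F = kδ = 7.4031·53 = 392.37 N
C = 44.0/5.2 = 8.4615; K_W = (4C−1)/(4C−4)+0.615/C = 1.1732
τ_max = K_W·8FD/(πd³) = 1.1732·312.66 = 366.81 MPa
τ_max ≤ 508 MPa → acceptable

(a) 11 coils; (b) YES, τ_max = 367 MPa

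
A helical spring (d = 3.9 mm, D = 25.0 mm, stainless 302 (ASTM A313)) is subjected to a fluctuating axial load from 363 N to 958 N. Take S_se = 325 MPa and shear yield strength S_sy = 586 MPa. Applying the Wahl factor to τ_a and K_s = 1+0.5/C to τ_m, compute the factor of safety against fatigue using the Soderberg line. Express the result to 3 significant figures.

0.397

C = D/d = 25.0/3.9 = 6.4103; K_W = (4C−1)/(4C−4)+0.615/C = 1.2346; K_s = 1+0.5/C = 1.0780
F_a = (F_max−F_min)/2 = 297.5 N; F_m = (F_max+F_min)/2 = 660.5 N
τ_a = K_W·8F_aD/(πd³) = 1.2346 × 319.28 = 394.17 MPa
τ_m = K_s·8F_mD/(πd³) = 1.0780 × 708.86 = 764.15 MPa
Soderberg: 1/n_f = τ_a/S_se + τ_m/S_sy = 394.17/325 + 764.15/586 = 1.21284 + 1.30401 = 2.5168
n_f = 1/2.5168 = 0.3973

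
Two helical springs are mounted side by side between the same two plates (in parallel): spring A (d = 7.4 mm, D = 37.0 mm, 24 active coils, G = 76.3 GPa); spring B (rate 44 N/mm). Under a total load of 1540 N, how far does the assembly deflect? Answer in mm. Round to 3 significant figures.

22.8 mm

k_A = Gd⁴/(8D³N_a) = (76.3×10³)(7.4⁴)/(8·37.0³·24) = 23.526 N/mm
Parallel: k_eq = 23.526 + 44 = 67.526 N/mm
δ = F/k_eq = 1540/67.526 = 22.806 mm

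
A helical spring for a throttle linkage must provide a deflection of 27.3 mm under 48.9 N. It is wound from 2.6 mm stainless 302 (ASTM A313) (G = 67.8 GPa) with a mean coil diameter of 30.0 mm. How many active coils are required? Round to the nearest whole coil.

8

Required rate k = F/δ = 48.9/27.3 = 1.7912 N/mm
N_a = Gd⁴/(8D³k) = (67.8×10³ × 2.6⁴)/(8 × 30.0³ × 1.7912)
    = 3.0983e+06 / 386901 = 8.008 → 8 coils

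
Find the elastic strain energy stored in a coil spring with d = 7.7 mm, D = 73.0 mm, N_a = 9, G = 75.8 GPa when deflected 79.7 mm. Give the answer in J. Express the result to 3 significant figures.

30.2 J

k = Gd⁴/(8D³N_a) = (75.8×10³)(7.7⁴)/(8·73.0³·9) = 9.5133 N/mm
U = ½kδ² = 0.5 × 9.5133 × 79.7² = 30215 N·mm = 30.215 J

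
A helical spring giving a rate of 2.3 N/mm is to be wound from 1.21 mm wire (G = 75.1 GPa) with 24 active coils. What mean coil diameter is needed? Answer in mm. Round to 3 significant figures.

7.14 mm

D = (Gd⁴/(8N_a·k))^(1/3) = (75.1×10³·1.21⁴/(8·24·2.3))^(1/3)
  = (364.546)^(1/3) = 7.1436 mm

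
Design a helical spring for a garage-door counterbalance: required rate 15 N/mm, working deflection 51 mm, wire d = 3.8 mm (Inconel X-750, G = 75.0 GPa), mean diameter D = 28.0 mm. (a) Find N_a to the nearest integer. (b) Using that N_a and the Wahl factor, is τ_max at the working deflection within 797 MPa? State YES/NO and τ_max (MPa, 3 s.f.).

(a) 6 coils; (b) NO, τ_max = 1180 MPa

N_a = Gd⁴/(8D³k) = (75.0×10³)(3.8⁴)/(8·28.0³·15) = 5.937 → N_a = 6
Actual rate k = Gd⁴/(8D³·6) = 14.842 N/mm
Working load F = kδ = 14.842·51 = 756.92 N
C = 28.0/3.8 = 7.3684; K_W = (4C−1)/(4C−4)+0.615/C = 1.2012
τ_max = K_W·8FD/(πd³) = 1.2012·983.55 = 1181.5 MPa
τ_max > 797 MPa → exceeds allowable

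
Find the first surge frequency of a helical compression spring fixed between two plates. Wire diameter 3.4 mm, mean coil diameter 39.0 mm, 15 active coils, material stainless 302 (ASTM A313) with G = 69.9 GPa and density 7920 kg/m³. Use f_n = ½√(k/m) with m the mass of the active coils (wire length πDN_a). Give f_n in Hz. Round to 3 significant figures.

k = Gd⁴/(8D³N_a) = (69.9×10³)(3.4⁴)/(8·39.0³·15) = 1.3123 N/mm = 1312.3 N/m
Wire length L = πDN_a = π·39.0·15 = 1837.8 mm
m = ρ·(πd²/4)·L = 7920 × 9.0792×10⁻⁶ m² × 1.8378 m = 0.13215 kg
f_n = ½√(k/m) = 0.5·√(1312.3/0.13215) = 0.5·√(9929.8) = 49.824 Hz

49.8 Hz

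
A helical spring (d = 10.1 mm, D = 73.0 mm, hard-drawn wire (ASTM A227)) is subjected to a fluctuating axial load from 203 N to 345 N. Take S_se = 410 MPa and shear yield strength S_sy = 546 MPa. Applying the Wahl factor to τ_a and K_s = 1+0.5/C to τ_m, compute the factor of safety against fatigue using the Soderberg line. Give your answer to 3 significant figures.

C = D/d = 73.0/10.1 = 7.2277; K_W = (4C−1)/(4C−4)+0.615/C = 1.2055; K_s = 1+0.5/C = 1.0692
F_a = (F_max−F_min)/2 = 71 N; F_m = (F_max+F_min)/2 = 274 N
τ_a = K_W·8F_aD/(πd³) = 1.2055 × 12.81 = 15.443 MPa
τ_m = K_s·8F_mD/(πd³) = 1.0692 × 49.437 = 52.857 MPa
Soderberg: 1/n_f = τ_a/S_se + τ_m/S_sy = 15.443/410 + 52.857/546 = 0.03767 + 0.09681 = 0.13447
n_f = 1/0.13447 = 7.436

7.44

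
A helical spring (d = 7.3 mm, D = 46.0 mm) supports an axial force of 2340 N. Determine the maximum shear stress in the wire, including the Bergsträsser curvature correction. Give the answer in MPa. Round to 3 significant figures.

863 MPa

Spring index C = D/d = 46.0/7.3 = 6.3014
K_B = (4C+2)/(4C−3) = 27.205/22.205 = 1.2252
τ₀ = 8FD/(πd³) = 8·2340·46.0/(π·7.3³) = 861120/1222.1 = 704.6 MPa
τ_max = K·τ₀ = 1.2252 × 704.6 = 863.26 MPa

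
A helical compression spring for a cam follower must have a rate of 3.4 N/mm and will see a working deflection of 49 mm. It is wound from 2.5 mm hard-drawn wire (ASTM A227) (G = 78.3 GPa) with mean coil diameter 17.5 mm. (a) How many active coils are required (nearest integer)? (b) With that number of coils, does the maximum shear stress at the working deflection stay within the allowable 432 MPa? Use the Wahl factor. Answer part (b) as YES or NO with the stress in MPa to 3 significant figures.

(a) 21 coils; (b) NO, τ_max = 576 MPa

N_a = Gd⁴/(8D³k) = (78.3×10³)(2.5⁴)/(8·17.5³·3.4) = 20.98 → N_a = 21
Actual rate k = Gd⁴/(8D³·21) = 3.397 N/mm
Working load F = kδ = 3.397·49 = 166.45 N
C = 17.5/2.5 = 7.0000; K_W = (4C−1)/(4C−4)+0.615/C = 1.2129
τ_max = K_W·8FD/(πd³) = 1.2129·474.74 = 575.79 MPa
τ_max > 432 MPa → exceeds allowable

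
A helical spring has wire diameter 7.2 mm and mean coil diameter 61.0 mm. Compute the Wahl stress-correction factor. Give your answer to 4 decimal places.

C = D/d = 61.0/7.2 = 8.4722
K_W = (4C−1)/(4C−4) + 0.615/C = 32.889/29.889 + 0.0726 = 1.1730

1.1730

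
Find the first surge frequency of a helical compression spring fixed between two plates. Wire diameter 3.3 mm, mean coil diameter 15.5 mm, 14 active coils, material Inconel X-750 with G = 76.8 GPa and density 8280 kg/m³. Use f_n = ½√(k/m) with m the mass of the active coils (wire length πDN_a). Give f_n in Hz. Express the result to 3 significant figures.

336 Hz

k = Gd⁴/(8D³N_a) = (76.8×10³)(3.3⁴)/(8·15.5³·14) = 21.838 N/mm = 21838 N/m
Wire length L = πDN_a = π·15.5·14 = 681.73 mm
m = ρ·(πd²/4)·L = 8280 × 8.553×10⁻⁶ m² × 0.68173 m = 0.048279 kg
f_n = ½√(k/m) = 0.5·√(21838/0.048279) = 0.5·√(4.5232e+05) = 336.27 Hz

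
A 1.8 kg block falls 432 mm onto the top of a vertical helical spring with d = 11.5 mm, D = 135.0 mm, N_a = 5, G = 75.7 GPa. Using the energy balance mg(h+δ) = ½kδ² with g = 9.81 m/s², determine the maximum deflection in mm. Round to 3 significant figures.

k = Gd⁴/(8D³N_a) = (75.7×10³)(11.5⁴)/(8·135.0³·5) = 13.453 N/mm
W = mg = 1.8 × 9.81 = 17.658 N
½kδ² − Wδ − Wh = 0 → δ = (W + √(W² + 2kWh))/k
δ = (17.658 + √(311.8 + 205249))/13.453 = (17.658 + 453.39)/13.453 = 35.014 mm

35.0 mm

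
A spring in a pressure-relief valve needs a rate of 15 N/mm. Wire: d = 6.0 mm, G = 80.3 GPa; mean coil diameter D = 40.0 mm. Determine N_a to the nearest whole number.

N_a = Gd⁴/(8D³k) = (80.3×10³ × 6.0⁴)/(8 × 40.0³ × 15)
    = 1.04069e+08 / 7.68e+06 = 13.55 → 14 coils

14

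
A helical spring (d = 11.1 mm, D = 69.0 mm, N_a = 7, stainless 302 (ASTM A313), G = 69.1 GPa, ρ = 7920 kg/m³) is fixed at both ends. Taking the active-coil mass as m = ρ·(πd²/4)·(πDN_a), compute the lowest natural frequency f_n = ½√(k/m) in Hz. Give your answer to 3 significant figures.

k = Gd⁴/(8D³N_a) = (69.1×10³)(11.1⁴)/(8·69.0³·7) = 57.021 N/mm = 57021 N/m
Wire length L = πDN_a = π·69.0·7 = 1517.4 mm
m = ρ·(πd²/4)·L = 7920 × 96.769×10⁻⁶ m² × 1.5174 m = 1.1629 kg
f_n = ½√(k/m) = 0.5·√(57021/1.1629) = 0.5·√(49032) = 110.72 Hz

111 Hz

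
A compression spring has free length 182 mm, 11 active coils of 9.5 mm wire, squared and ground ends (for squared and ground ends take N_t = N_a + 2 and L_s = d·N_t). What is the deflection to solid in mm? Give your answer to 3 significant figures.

58.5 mm

N_t = 13; L_s = 9.5·13 = 123.5 mm
δ_solid = L₀ − L_s = 182 − 123.5 = 58.5 mm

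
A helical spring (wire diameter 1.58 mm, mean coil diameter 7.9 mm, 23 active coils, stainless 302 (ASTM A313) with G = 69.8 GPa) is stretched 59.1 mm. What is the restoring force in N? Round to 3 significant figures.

283 N

k = Gd⁴/(8D³N_a) = (69.8×10³)(1.58⁴)/(8·7.9³·23) = 4.795 N/mm
F = k·δ = 4.795 × 59.1 = 283.38 N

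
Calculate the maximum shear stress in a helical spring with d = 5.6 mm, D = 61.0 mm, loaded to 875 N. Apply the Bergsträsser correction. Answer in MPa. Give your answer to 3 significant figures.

Spring index C = D/d = 61.0/5.6 = 10.8929
K_B = (4C+2)/(4C−3) = 45.571/40.571 = 1.1232
τ₀ = 8FD/(πd³) = 8·875·61.0/(π·5.6³) = 427000/551.71 = 773.95 MPa
τ_max = K·τ₀ = 1.1232 × 773.95 = 869.33 MPa

869 MPa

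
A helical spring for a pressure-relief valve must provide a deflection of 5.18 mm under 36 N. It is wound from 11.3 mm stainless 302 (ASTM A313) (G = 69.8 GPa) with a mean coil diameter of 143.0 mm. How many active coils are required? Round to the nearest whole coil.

Required rate k = F/δ = 36/5.18 = 6.9498 N/mm
N_a = Gd⁴/(8D³k) = (69.8×10³ × 11.3⁴)/(8 × 143.0³ × 6.9498)
    = 1.13807e+09 / 1.62581e+08 = 7 → 7 coils

7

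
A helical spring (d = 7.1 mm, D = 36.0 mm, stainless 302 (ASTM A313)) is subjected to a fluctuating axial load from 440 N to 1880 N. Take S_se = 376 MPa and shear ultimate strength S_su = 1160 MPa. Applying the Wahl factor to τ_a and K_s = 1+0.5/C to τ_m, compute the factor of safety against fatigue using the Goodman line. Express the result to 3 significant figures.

1.08

C = D/d = 36.0/7.1 = 5.0704; K_W = (4C−1)/(4C−4)+0.615/C = 1.3055; K_s = 1+0.5/C = 1.0986
F_a = (F_max−F_min)/2 = 720 N; F_m = (F_max+F_min)/2 = 1160 N
τ_a = K_W·8F_aD/(πd³) = 1.3055 × 184.42 = 240.76 MPa
τ_m = K_s·8F_mD/(πd³) = 1.0986 × 297.12 = 326.41 MPa
Goodman: 1/n_f = τ_a/S_se + τ_m/S_su = 240.76/376 + 326.41/1160 = 0.64033 + 0.28139 = 0.92172
n_f = 1/0.92172 = 1.085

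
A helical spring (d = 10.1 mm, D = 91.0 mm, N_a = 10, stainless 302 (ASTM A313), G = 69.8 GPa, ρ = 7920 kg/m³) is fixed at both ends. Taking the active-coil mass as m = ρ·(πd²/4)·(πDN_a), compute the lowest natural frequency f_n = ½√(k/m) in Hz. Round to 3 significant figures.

40.7 Hz

k = Gd⁴/(8D³N_a) = (69.8×10³)(10.1⁴)/(8·91.0³·10) = 12.048 N/mm = 12048 N/m
Wire length L = πDN_a = π·91.0·10 = 2858.8 mm
m = ρ·(πd²/4)·L = 7920 × 80.118×10⁻⁶ m² × 2.8588 m = 1.814 kg
f_n = ½√(k/m) = 0.5·√(12048/1.814) = 0.5·√(6641.7) = 40.748 Hz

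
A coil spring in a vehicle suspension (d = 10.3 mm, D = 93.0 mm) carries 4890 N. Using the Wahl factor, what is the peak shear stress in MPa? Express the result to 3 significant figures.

1230 MPa

Spring index C = D/d = 93.0/10.3 = 9.0291
K_W = (4C−1)/(4C−4) + 0.615/C = 35.117/32.117 + 0.0681 = 1.1615
τ₀ = 8FD/(πd³) = 8·4890·93.0/(π·10.3³) = 3.63816e+06/3432.9 = 1059.8 MPa
τ_max = K·τ₀ = 1.1615 × 1059.8 = 1231 MPa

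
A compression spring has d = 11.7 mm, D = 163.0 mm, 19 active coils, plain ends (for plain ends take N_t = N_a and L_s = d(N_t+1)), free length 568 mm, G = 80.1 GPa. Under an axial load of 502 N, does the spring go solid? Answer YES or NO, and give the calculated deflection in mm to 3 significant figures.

NO, δ = 220 mm

k = Gd⁴/(8D³N_a) = (80.1×10³)(11.7⁴)/(8·163.0³·19) = 2.2802 N/mm
N_t = 19; L_s = 11.7·20 = 234 mm; δ_solid = L₀ − L_s = 568 − 234 = 334 mm
δ = F/k = 502/2.2802 = 220.16 mm
δ < δ_solid → spring does not go solid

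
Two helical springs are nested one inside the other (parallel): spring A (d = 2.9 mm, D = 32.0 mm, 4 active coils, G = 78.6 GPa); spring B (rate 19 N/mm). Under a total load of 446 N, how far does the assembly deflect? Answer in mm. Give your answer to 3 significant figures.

k_A = Gd⁴/(8D³N_a) = (78.6×10³)(2.9⁴)/(8·32.0³·4) = 5.3017 N/mm
Parallel: k_eq = 5.3017 + 19 = 24.302 N/mm
δ = F/k_eq = 446/24.302 = 18.353 mm

18.4 mm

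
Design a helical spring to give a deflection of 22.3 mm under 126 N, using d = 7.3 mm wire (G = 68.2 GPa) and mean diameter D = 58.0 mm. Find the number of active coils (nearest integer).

Required rate k = F/δ = 126/22.3 = 5.6502 N/mm
N_a = Gd⁴/(8D³k) = (68.2×10³ × 7.3⁴)/(8 × 58.0³ × 5.6502)
    = 1.93676e+08 / 8.81941e+06 = 21.96 → 22 coils

22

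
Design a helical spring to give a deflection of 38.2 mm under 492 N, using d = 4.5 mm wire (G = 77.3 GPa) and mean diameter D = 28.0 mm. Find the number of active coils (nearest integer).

14

Required rate k = F/δ = 492/38.2 = 12.88 N/mm
N_a = Gd⁴/(8D³k) = (77.3×10³ × 4.5⁴)/(8 × 28.0³ × 12.88)
    = 3.16978e+07 / 2.26186e+06 = 14.01 → 14 coils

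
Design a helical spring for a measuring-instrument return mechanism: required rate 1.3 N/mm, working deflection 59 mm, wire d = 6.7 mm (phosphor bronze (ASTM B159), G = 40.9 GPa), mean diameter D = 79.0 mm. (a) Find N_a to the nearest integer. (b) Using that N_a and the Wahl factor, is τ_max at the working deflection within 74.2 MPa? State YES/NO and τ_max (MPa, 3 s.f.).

N_a = Gd⁴/(8D³k) = (40.9×10³)(6.7⁴)/(8·79.0³·1.3) = 16.07 → N_a = 16
Actual rate k = Gd⁴/(8D³·16) = 1.306 N/mm
Working load F = kδ = 1.306·59 = 77.052 N
C = 79.0/6.7 = 11.7910; K_W = (4C−1)/(4C−4)+0.615/C = 1.1217
τ_max = K_W·8FD/(πd³) = 1.1217·51.538 = 57.808 MPa
τ_max ≤ 74.2 MPa → acceptable

(a) 16 coils; (b) YES, τ_max = 57.8 MPa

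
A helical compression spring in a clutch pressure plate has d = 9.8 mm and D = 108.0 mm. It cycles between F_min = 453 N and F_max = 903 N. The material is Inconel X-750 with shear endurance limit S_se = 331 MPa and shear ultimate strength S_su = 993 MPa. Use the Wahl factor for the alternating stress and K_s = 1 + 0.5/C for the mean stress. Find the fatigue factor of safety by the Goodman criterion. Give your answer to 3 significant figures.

C = D/d = 108.0/9.8 = 11.0204; K_W = (4C−1)/(4C−4)+0.615/C = 1.1307; K_s = 1+0.5/C = 1.0454
F_a = (F_max−F_min)/2 = 225 N; F_m = (F_max+F_min)/2 = 678 N
τ_a = K_W·8F_aD/(πd³) = 1.1307 × 65.746 = 74.336 MPa
τ_m = K_s·8F_mD/(πd³) = 1.0454 × 198.11 = 207.1 MPa
Goodman: 1/n_f = τ_a/S_se + τ_m/S_su = 74.336/331 + 207.1/993 = 0.22458 + 0.20856 = 0.43314
n_f = 1/0.43314 = 2.309

2.31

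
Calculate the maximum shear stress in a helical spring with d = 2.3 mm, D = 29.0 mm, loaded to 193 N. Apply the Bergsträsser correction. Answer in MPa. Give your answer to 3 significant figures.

1290 MPa

Spring index C = D/d = 29.0/2.3 = 12.6087
K_B = (4C+2)/(4C−3) = 52.435/47.435 = 1.1054
τ₀ = 8FD/(πd³) = 8·193·29.0/(π·2.3³) = 44776/38.224 = 1171.4 MPa
τ_max = K·τ₀ = 1.1054 × 1171.4 = 1294.9 MPa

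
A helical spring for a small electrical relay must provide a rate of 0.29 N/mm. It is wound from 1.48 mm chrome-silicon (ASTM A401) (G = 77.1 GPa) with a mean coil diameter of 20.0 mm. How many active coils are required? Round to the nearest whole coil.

N_a = Gd⁴/(8D³k) = (77.1×10³ × 1.48⁴)/(8 × 20.0³ × 0.29)
    = 369914 / 18560 = 19.93 → 20 coils

20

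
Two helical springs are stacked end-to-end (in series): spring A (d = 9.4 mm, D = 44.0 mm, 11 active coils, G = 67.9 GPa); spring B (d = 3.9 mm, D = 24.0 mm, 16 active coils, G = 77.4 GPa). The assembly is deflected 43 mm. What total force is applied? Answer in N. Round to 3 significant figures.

k_A = Gd⁴/(8D³N_a) = (67.9×10³)(9.4⁴)/(8·44.0³·11) = 70.72 N/mm
k_B = Gd⁴/(8D³N_a) = (77.4×10³)(3.9⁴)/(8·24.0³·16) = 10.119 N/mm
Series: 1/k_eq = 1/70.72 + 1/10.119 = 0.11296; k_eq = 8.8527 N/mm
F = k_eq·δ = 8.8527·43 = 380.67 N

381 N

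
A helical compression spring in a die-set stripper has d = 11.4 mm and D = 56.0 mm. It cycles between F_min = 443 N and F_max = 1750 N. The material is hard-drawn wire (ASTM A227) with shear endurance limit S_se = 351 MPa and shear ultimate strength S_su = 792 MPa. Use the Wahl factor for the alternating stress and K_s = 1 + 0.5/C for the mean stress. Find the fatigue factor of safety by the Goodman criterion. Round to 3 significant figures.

C = D/d = 56.0/11.4 = 4.9123; K_W = (4C−1)/(4C−4)+0.615/C = 1.3169; K_s = 1+0.5/C = 1.1018
F_a = (F_max−F_min)/2 = 653.5 N; F_m = (F_max+F_min)/2 = 1096.5 N
τ_a = K_W·8F_aD/(πd³) = 1.3169 × 62.901 = 82.835 MPa
τ_m = K_s·8F_mD/(πd³) = 1.1018 × 105.54 = 116.28 MPa
Goodman: 1/n_f = τ_a/S_se + τ_m/S_su = 82.835/351 + 116.28/792 = 0.23600 + 0.14682 = 0.38282
n_f = 1/0.38282 = 2.612

2.61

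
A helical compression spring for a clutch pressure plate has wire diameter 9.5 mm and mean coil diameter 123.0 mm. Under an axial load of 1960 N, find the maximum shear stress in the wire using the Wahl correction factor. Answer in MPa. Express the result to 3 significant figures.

795 MPa

Spring index C = D/d = 123.0/9.5 = 12.9474
K_W = (4C−1)/(4C−4) + 0.615/C = 50.789/47.789 + 0.0475 = 1.1103
τ₀ = 8FD/(πd³) = 8·1960·123.0/(π·9.5³) = 1.92864e+06/2693.5 = 716.03 MPa
τ_max = K·τ₀ = 1.1103 × 716.03 = 794.99 MPa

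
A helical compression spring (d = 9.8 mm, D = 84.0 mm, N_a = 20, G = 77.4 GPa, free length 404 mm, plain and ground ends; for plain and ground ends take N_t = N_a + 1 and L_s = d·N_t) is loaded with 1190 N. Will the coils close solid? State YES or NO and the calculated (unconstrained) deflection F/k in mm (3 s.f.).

k = Gd⁴/(8D³N_a) = (77.4×10³)(9.8⁴)/(8·84.0³·20) = 7.5281 N/mm
N_t = 21; L_s = 9.8·21 = 205.8 mm; δ_solid = L₀ − L_s = 404 − 205.8 = 198.2 mm
δ = F/k = 1190/7.5281 = 158.07 mm
δ < δ_solid → spring does not go solid

NO, δ = 158 mm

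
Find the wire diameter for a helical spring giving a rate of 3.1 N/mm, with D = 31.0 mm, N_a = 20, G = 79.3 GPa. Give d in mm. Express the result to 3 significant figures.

3.69 mm

d = (8D³N_a·k / G)^(1/4) = (8·31.0³·20·3.1 / (79.3×10³))^0.25
  = (186.33)^0.25 = 3.6947 mm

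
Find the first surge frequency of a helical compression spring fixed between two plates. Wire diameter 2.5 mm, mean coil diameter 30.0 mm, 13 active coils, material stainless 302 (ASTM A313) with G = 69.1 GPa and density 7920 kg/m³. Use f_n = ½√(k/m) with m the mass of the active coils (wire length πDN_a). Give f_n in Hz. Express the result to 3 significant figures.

k = Gd⁴/(8D³N_a) = (69.1×10³)(2.5⁴)/(8·30.0³·13) = 0.96126 N/mm = 961.26 N/m
Wire length L = πDN_a = π·30.0·13 = 1225.2 mm
m = ρ·(πd²/4)·L = 7920 × 4.9087×10⁻⁶ m² × 1.2252 m = 0.047633 kg
f_n = ½√(k/m) = 0.5·√(961.26/0.047633) = 0.5·√(20180) = 71.029 Hz

71.0 Hz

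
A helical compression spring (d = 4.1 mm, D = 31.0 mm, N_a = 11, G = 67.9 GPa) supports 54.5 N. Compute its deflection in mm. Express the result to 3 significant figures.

7.45 mm

k = Gd⁴/(8D³N_a) = (67.9×10³)(4.1⁴)/(8·31.0³·11) = 7.3188 N/mm
δ = F/k = 54.5 / 7.3188 = 7.4466 mm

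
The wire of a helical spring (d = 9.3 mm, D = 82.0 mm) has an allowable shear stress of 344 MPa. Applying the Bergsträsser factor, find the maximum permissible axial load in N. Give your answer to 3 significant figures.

C = D/d = 82.0/9.3 = 8.8172
K_B = (4C+2)/(4C−3) = 37.269/32.269 = 1.1549
τ_max = K·8FD/(πd³) → F_max = τ_allow·πd³/(8DK)
F_max = 344·π·9.3³/(8·82.0·1.1549) = 8.6927e+05/757.65 = 1147.3 N

1150 N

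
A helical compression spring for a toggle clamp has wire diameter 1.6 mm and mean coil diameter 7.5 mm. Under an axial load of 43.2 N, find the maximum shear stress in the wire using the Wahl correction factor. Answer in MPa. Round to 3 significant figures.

Spring index C = D/d = 7.5/1.6 = 4.6875
K_W = (4C−1)/(4C−4) + 0.615/C = 17.750/14.750 + 0.1312 = 1.3346
τ₀ = 8FD/(πd³) = 8·43.2·7.5/(π·1.6³) = 2592/12.868 = 201.43 MPa
τ_max = K·τ₀ = 1.3346 × 201.43 = 268.83 MPa

269 MPa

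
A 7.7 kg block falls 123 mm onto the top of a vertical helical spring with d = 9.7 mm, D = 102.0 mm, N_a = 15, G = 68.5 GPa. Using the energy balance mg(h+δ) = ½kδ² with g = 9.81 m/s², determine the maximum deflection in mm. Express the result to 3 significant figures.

k = Gd⁴/(8D³N_a) = (68.5×10³)(9.7⁴)/(8·102.0³·15) = 4.7621 N/mm
W = mg = 7.7 × 9.81 = 75.537 N
½kδ² − Wδ − Wh = 0 → δ = (W + √(W² + 2kWh))/k
δ = (75.537 + √(5705.8 + 88489.3))/4.7621 = (75.537 + 306.91)/4.7621 = 80.312 mm

80.3 mm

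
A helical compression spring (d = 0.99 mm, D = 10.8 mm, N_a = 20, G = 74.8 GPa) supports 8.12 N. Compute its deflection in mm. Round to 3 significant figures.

k = Gd⁴/(8D³N_a) = (74.8×10³)(0.99⁴)/(8·10.8³·20) = 0.35649 N/mm
δ = F/k = 8.12 / 0.35649 = 22.777 mm

22.8 mm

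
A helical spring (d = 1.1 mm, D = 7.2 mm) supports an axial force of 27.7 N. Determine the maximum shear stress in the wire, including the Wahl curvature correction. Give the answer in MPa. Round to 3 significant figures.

Spring index C = D/d = 7.2/1.1 = 6.5455
K_W = (4C−1)/(4C−4) + 0.615/C = 25.182/22.182 + 0.0940 = 1.2292
τ₀ = 8FD/(πd³) = 8·27.7·7.2/(π·1.1³) = 1595.52/4.1815 = 381.57 MPa
τ_max = K·τ₀ = 1.2292 × 381.57 = 469.03 MPa

469 MPa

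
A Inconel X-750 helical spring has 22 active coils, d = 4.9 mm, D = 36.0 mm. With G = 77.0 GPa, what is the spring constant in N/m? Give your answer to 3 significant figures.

k = Gd⁴/(8D³N_a) = (77.0×10³ × 4.9⁴) / (8 × 36.0³ × 22)
  = 4.4389e+07 / 8.21146e+06 = 5.4057 N/mm = 5405.7 N/m

5410 N/m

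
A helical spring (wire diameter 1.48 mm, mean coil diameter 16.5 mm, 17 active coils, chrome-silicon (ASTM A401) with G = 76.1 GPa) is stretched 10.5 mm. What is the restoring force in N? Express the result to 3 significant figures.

6.28 N

k = Gd⁴/(8D³N_a) = (76.1×10³)(1.48⁴)/(8·16.5³·17) = 0.59764 N/mm
F = k·δ = 0.59764 × 10.5 = 6.2752 N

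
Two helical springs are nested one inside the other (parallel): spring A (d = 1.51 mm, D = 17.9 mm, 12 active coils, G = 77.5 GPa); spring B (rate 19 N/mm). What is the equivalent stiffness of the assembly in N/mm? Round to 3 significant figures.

k_A = Gd⁴/(8D³N_a) = (77.5×10³)(1.51⁴)/(8·17.9³·12) = 0.73178 N/mm
Parallel: k_eq = 0.73178 + 19 = 19.732 N/mm

19.7 N/mm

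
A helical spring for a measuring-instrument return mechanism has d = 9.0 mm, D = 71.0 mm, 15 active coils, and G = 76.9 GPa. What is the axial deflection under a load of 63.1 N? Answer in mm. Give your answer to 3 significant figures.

5.37 mm

k = Gd⁴/(8D³N_a) = (76.9×10³)(9.0⁴)/(8·71.0³·15) = 11.747 N/mm
δ = F/k = 63.1 / 11.747 = 5.3714 mm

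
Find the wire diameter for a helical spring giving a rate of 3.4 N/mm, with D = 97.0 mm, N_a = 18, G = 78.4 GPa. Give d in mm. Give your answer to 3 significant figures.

8.69 mm

d = (8D³N_a·k / G)^(1/4) = (8·97.0³·18·3.4 / (78.4×10³))^0.25
  = (5699.5)^0.25 = 8.6888 mm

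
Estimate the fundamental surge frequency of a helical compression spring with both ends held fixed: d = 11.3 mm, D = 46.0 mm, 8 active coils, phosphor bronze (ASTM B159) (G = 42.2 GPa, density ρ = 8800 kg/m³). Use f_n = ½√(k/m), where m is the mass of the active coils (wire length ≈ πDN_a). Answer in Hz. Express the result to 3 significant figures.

k = Gd⁴/(8D³N_a) = (42.2×10³)(11.3⁴)/(8·46.0³·8) = 110.45 N/mm = 1.1045e+05 N/m
Wire length L = πDN_a = π·46.0·8 = 1156.1 mm
m = ρ·(πd²/4)·L = 8800 × 100.29×10⁻⁶ m² × 1.1561 m = 1.0203 kg
f_n = ½√(k/m) = 0.5·√(1.1045e+05/1.0203) = 0.5·√(1.0825e+05) = 164.51 Hz

165 Hz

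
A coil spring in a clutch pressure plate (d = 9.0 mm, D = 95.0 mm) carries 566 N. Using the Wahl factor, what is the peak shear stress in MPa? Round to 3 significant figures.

Spring index C = D/d = 95.0/9.0 = 10.5556
K_W = (4C−1)/(4C−4) + 0.615/C = 41.222/38.222 + 0.0583 = 1.1368
τ₀ = 8FD/(πd³) = 8·566·95.0/(π·9.0³) = 430160/2290.2 = 187.82 MPa
τ_max = K·τ₀ = 1.1368 × 187.82 = 213.51 MPa

214 MPa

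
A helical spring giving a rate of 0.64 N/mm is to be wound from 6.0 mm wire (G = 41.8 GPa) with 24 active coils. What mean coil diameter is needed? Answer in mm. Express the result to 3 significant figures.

76.1 mm

D = (Gd⁴/(8N_a·k))^(1/3) = (41.8×10³·6.0⁴/(8·24·0.64))^(1/3)
  = (440859)^(1/3) = 76.1085 mm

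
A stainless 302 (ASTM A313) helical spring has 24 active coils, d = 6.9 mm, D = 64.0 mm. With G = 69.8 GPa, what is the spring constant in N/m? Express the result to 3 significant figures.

k = Gd⁴/(8D³N_a) = (69.8×10³ × 6.9⁴) / (8 × 64.0³ × 24)
  = 1.58217e+08 / 5.03316e+07 = 3.1435 N/mm = 3143.5 N/m

3140 N/m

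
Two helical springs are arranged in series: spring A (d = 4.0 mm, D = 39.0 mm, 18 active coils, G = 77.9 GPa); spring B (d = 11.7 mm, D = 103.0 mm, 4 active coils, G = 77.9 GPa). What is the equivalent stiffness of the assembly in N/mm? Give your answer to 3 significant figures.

2.21 N/mm

k_A = Gd⁴/(8D³N_a) = (77.9×10³)(4.0⁴)/(8·39.0³·18) = 2.3346 N/mm
k_B = Gd⁴/(8D³N_a) = (77.9×10³)(11.7⁴)/(8·103.0³·4) = 41.746 N/mm
Series: 1/k_eq = 1/2.3346 + 1/41.746 = 0.45228; k_eq = 2.211 N/mm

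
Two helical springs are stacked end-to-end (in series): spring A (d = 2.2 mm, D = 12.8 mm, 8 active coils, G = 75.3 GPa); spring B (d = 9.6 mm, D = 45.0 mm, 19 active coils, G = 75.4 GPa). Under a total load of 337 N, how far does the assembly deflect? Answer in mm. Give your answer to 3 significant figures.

32.9 mm

k_A = Gd⁴/(8D³N_a) = (75.3×10³)(2.2⁴)/(8·12.8³·8) = 13.142 N/mm
k_B = Gd⁴/(8D³N_a) = (75.4×10³)(9.6⁴)/(8·45.0³·19) = 46.235 N/mm
Series: 1/k_eq = 1/13.142 + 1/46.235 = 0.097718; k_eq = 10.234 N/mm
δ = F/k_eq = 337/10.234 = 32.931 mm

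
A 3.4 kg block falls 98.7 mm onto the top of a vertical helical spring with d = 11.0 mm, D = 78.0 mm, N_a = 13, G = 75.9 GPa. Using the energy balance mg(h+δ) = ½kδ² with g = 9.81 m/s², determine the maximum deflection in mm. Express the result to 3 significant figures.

k = Gd⁴/(8D³N_a) = (75.9×10³)(11.0⁴)/(8·78.0³·13) = 22.516 N/mm
W = mg = 3.4 × 9.81 = 33.354 N
½kδ² − Wδ − Wh = 0 → δ = (W + √(W² + 2kWh))/k
δ = (33.354 + √(1112.5 + 148249))/22.516 = (33.354 + 386.47)/22.516 = 18.646 mm

18.6 mm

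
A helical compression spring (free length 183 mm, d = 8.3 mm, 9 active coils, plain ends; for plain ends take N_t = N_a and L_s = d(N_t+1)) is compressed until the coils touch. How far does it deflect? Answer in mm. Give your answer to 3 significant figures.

100 mm

N_t = 9; L_s = 8.3·10 = 83 mm
δ_solid = L₀ − L_s = 183 − 83 = 100 mm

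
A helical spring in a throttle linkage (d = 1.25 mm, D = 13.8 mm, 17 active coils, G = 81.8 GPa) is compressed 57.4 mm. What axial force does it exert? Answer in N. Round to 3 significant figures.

k = Gd⁴/(8D³N_a) = (81.8×10³)(1.25⁴)/(8·13.8³·17) = 0.55875 N/mm
F = k·δ = 0.55875 × 57.4 = 32.072 N

32.1 N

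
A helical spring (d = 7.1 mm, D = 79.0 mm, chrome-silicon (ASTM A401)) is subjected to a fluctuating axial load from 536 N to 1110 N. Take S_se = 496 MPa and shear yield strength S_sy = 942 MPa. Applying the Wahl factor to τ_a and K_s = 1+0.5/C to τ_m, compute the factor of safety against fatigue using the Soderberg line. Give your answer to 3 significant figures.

1.14

C = D/d = 79.0/7.1 = 11.1268; K_W = (4C−1)/(4C−4)+0.615/C = 1.1293; K_s = 1+0.5/C = 1.0449
F_a = (F_max−F_min)/2 = 287 N; F_m = (F_max+F_min)/2 = 823 N
τ_a = K_W·8F_aD/(πd³) = 1.1293 × 161.31 = 182.18 MPa
τ_m = K_s·8F_mD/(πd³) = 1.0449 × 462.59 = 483.37 MPa
Soderberg: 1/n_f = τ_a/S_se + τ_m/S_sy = 182.18/496 + 483.37/942 = 0.36729 + 0.51313 = 0.88043
n_f = 1/0.88043 = 1.136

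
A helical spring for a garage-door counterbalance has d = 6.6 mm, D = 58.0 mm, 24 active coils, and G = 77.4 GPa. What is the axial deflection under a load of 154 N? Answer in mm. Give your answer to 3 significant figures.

39.3 mm

k = Gd⁴/(8D³N_a) = (77.4×10³)(6.6⁴)/(8·58.0³·24) = 3.9204 N/mm
δ = F/k = 154 / 3.9204 = 39.282 mm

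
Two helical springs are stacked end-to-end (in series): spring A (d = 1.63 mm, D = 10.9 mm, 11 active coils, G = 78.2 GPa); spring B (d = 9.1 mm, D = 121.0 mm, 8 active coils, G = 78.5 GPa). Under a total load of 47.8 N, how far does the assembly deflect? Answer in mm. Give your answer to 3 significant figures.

19.9 mm

k_A = Gd⁴/(8D³N_a) = (78.2×10³)(1.63⁴)/(8·10.9³·11) = 4.8439 N/mm
k_B = Gd⁴/(8D³N_a) = (78.5×10³)(9.1⁴)/(8·121.0³·8) = 4.7479 N/mm
Series: 1/k_eq = 1/4.8439 + 1/4.7479 = 0.41707; k_eq = 2.3977 N/mm
δ = F/k_eq = 47.8/2.3977 = 19.936 mm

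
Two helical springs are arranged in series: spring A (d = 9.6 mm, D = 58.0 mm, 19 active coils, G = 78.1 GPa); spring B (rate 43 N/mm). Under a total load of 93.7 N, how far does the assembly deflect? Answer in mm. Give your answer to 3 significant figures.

k_A = Gd⁴/(8D³N_a) = (78.1×10³)(9.6⁴)/(8·58.0³·19) = 22.367 N/mm
Series: 1/k_eq = 1/22.367 + 1/43 = 0.067964; k_eq = 14.714 N/mm
δ = F/k_eq = 93.7/14.714 = 6.3683 mm

6.37 mm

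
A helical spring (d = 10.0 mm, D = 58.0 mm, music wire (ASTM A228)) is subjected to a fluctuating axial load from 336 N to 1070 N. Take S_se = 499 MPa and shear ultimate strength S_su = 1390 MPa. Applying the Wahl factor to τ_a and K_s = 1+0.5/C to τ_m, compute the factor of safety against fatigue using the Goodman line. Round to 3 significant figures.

4.58

C = D/d = 58.0/10.0 = 5.8000; K_W = (4C−1)/(4C−4)+0.615/C = 1.2623; K_s = 1+0.5/C = 1.0862
F_a = (F_max−F_min)/2 = 367 N; F_m = (F_max+F_min)/2 = 703 N
τ_a = K_W·8F_aD/(πd³) = 1.2623 × 54.204 = 68.421 MPa
τ_m = K_s·8F_mD/(πd³) = 1.0862 × 103.83 = 112.78 MPa
Goodman: 1/n_f = τ_a/S_se + τ_m/S_su = 68.421/499 + 112.78/1390 = 0.13712 + 0.08114 = 0.21825
n_f = 1/0.21825 = 4.582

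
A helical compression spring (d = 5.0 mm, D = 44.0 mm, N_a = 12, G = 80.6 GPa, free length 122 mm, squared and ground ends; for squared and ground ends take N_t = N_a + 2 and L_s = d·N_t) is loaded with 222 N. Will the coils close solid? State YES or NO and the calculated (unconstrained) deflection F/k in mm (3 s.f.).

NO, δ = 36.0 mm

k = Gd⁴/(8D³N_a) = (80.6×10³)(5.0⁴)/(8·44.0³·12) = 6.1601 N/mm
N_t = 14; L_s = 5.0·14 = 70 mm; δ_solid = L₀ − L_s = 122 − 70 = 52 mm
δ = F/k = 222/6.1601 = 36.039 mm
δ < δ_solid → spring does not go solid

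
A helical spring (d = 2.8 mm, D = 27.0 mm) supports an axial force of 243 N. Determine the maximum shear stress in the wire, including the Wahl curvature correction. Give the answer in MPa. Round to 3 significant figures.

Spring index C = D/d = 27.0/2.8 = 9.6429
K_W = (4C−1)/(4C−4) + 0.615/C = 37.571/34.571 + 0.0638 = 1.1506
τ₀ = 8FD/(πd³) = 8·243·27.0/(π·2.8³) = 52488/68.964 = 761.09 MPa
τ_max = K·τ₀ = 1.1506 × 761.09 = 875.68 MPa

876 MPa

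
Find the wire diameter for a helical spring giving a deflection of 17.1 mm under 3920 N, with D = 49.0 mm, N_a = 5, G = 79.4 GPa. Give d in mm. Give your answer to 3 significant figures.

Required rate k = F/δ = 3920/17.1 = 229.24 N/mm
d = (8D³N_a·k / G)^(1/4) = (8·49.0³·5·229.24 / (79.4×10³))^0.25
  = (13587)^0.25 = 10.7964 mm

10.8 mm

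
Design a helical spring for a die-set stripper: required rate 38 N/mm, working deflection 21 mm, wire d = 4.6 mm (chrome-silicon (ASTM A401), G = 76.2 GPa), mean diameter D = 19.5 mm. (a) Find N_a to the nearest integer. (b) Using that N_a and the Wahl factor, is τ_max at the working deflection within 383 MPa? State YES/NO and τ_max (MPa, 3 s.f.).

(a) 15 coils; (b) NO, τ_max = 566 MPa

N_a = Gd⁴/(8D³k) = (76.2×10³)(4.6⁴)/(8·19.5³·38) = 15.14 → N_a = 15
Actual rate k = Gd⁴/(8D³·15) = 38.344 N/mm
Working load F = kδ = 38.344·21 = 805.23 N
C = 19.5/4.6 = 4.2391; K_W = (4C−1)/(4C−4)+0.615/C = 1.3766
τ_max = K_W·8FD/(πd³) = 1.3766·410.79 = 565.5 MPa
τ_max > 383 MPa → exceeds allowable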